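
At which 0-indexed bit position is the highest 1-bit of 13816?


0b11010111111000. Highest set bit at position 13

13


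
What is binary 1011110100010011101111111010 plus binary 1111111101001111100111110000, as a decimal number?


1011110100010011101111111010 + 1111111101001111100111110000 = 11011110001100011010111101010 = 465974762

465974762


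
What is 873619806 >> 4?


0b110100000100100110000101011110 >> 4 = 0b11010000010010011000010101 = 54601237

54601237


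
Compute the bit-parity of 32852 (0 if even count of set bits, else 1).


0b1000000001010100 has 4 ones => parity 0

0


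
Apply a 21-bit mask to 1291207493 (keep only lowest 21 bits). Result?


1291207493 & 2097151 = 1459013

1459013


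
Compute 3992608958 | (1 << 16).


3992608958 | (1 << 16) = 3992608958 | 65536 = 3992674494

3992674494


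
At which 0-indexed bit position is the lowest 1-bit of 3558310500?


0b11010100000101111000001001100100. Lowest set bit at position 2

2


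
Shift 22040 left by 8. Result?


0b101011000011000 << 8 = 0b10101100001100000000000 = 5642240

5642240


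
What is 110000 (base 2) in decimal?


110000 in decimal = 48

48


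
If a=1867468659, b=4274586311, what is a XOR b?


1867468659 ^ 4274586311 = 2441498036

2441498036


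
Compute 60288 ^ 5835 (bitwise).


0b1110101110000000 ^ 0b1011011001011 = 0b1111110101001011 = 64843

64843


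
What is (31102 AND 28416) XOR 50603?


Step 1: 31102 & 28416 = 26880
Step 2: 26880 ^ 50603 = 44203

44203


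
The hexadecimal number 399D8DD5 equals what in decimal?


399D8DD5 hex = 966626773 decimal

966626773


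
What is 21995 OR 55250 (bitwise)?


0b101010111101011 | 0b1101011111010010 = 0b1101011111111011 = 55291

55291


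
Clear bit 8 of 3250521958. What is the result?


3250521958 & ~(1 << 8) = 3250521702

3250521702


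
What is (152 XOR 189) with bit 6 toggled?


Step 1: 152 ^ 189 = 37
Step 2: 37 ^ (1 << 6) = 37 ^ 64 = 101

101


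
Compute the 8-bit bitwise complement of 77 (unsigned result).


~0b1001101 = 0b10110010 = 178 (8-bit unsigned)

178


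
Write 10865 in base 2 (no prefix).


10865 = 10101001110001 in binary

10101001110001


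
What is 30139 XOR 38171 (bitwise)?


0b111010110111011 ^ 0b1001010100011011 = 0b1110000010100000 = 57504

57504


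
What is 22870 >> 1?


0b101100101010110 >> 1 = 0b10110010101011 = 11435

11435


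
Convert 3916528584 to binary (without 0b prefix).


3916528584 = 11101001011100010111101111001000 in binary

11101001011100010111101111001000


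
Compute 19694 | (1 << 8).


19694 | (1 << 8) = 19694 | 256 = 19950

19950


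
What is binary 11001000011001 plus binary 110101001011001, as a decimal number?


11001000011001 + 110101001011001 = 1001110001110010 = 40050

40050


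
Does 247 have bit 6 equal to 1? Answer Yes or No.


0b11110111, bit 6 = 1. Yes

Yes


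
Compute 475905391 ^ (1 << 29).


475905391 ^ (1 << 29) = 475905391 ^ 536870912 = 1012776303

1012776303


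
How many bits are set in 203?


0b11001011 has 5 set bits

5


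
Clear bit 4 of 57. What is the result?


57 & ~(1 << 4) = 41

41


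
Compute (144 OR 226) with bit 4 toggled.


Step 1: 144 | 226 = 242
Step 2: 242 ^ (1 << 4) = 242 ^ 16 = 226

226


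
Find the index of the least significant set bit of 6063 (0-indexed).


0b1011110101111. Lowest set bit at position 0

0


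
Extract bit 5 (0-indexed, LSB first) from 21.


0b10101, position 5 = 0

0


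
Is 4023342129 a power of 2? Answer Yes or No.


0b11101111110011110101010000110001. Multiple bits set => No

No


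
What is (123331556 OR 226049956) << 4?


Step 1: 123331556 | 226049956 = 259653604
Step 2: 259653604 << 4 = 4154457664

4154457664


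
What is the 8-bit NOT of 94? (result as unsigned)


~0b1011110 = 0b10100001 = 161 (8-bit unsigned)

161


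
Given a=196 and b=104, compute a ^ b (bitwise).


196 ^ 104 = 172

172


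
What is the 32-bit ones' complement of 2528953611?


2528953611 ^ 4294967295 = 1766013684

1766013684


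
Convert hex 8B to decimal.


8B hex = 139 decimal

139


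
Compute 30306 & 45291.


0b111011001100010 & 0b1011000011101011 = 0b11000001100010 = 12386

12386


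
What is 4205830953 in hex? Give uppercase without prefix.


4205830953 = FAAFE329 hex

FAAFE329


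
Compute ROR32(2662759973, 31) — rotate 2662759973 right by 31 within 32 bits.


Rotate 0b10011110101101100111111000100101 right by 31 (32-bit) = 0b111101011011001111110001001011 = 1030552651

1030552651


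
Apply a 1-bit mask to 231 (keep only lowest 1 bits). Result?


231 & 1 = 1

1


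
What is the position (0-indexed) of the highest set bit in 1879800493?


0b1110000000010110111101010101101. Highest set bit at position 30

30


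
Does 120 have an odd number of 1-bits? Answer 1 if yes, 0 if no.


0b1111000 has 4 ones => parity 0

0


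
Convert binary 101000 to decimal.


101000 in decimal = 40

40


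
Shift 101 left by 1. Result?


0b1100101 << 1 = 0b11001010 = 202

202


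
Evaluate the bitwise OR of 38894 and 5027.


0b1001011111101110 | 0b1001110100011 = 0b1001011111101111 = 38895

38895


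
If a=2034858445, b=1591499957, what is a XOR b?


2034858445 ^ 1591499957 = 664085880

664085880


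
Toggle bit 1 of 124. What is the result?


124 ^ (1 << 1) = 124 ^ 2 = 126

126


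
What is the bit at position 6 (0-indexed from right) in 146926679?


0b1000110000011110110001010111, position 6 = 1

1


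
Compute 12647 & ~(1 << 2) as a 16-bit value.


12647 & ~(1 << 2) = 12643

12643


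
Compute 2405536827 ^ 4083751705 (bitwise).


0b10001111011000011001010000111011 ^ 0b11110011011010010001101100011001 = 0b1111100000010001000111100100010 = 2080935714

2080935714


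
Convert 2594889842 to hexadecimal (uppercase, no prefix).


2594889842 = 9AAAE072 hex

9AAAE072


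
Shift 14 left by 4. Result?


0b1110 << 4 = 0b11100000 = 224

224


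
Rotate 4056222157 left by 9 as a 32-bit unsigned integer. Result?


Rotate 0b11110001110001010000100111001101 left by 9 (32-bit) = 0b10001010000100111001101111100011 = 2316540899

2316540899


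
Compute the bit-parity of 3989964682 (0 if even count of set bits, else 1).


0b11101101110100100000011110001010 has 16 ones => parity 0

0


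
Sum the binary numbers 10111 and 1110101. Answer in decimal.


10111 + 1110101 = 10001100 = 140

140


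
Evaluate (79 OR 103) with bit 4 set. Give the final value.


Step 1: 79 | 103 = 111
Step 2: 111 | (1 << 4) = 111 | 16 = 127

127


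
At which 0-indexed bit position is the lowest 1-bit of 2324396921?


0b10001010100010110111101101111001. Lowest set bit at position 0

0


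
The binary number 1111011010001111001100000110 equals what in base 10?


1111011010001111001100000110 in decimal = 258536198

258536198


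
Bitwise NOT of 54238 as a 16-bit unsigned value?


~0b1101001111011110 = 0b10110000100001 = 11297 (16-bit unsigned)

11297


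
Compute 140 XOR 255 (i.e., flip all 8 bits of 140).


140 ^ 255 = 115

115


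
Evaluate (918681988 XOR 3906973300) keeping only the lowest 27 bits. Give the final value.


Step 1: 918681988 ^ 3906973300 = 3726530544
Step 2: 3726530544 & 134217727 = 102651888

102651888


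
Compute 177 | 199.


0b10110001 | 0b11000111 = 0b11110111 = 247

247


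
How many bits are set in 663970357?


0b100111100100110110001000110101 has 15 set bits

15


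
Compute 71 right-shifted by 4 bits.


0b1000111 >> 4 = 0b100 = 4

4


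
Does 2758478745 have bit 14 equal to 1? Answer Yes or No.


0b10100100011010110000101110011001, bit 14 = 0. No

No


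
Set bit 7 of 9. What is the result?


9 | (1 << 7) = 9 | 128 = 137

137


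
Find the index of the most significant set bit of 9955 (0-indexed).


0b10011011100011. Highest set bit at position 13

13


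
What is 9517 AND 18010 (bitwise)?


0b10010100101101 & 0b100011001011010 = 0b10000001000 = 1032

1032


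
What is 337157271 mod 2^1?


337157271 & 1 = 1

1


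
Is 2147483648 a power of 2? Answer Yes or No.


0b10000000000000000000000000000000. Only one bit set => Yes

Yes


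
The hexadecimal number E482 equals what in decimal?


E482 hex = 58498 decimal

58498


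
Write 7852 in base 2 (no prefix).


7852 = 1111010101100 in binary

1111010101100


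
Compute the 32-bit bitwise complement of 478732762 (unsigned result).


~0b11100100010001110000111011010 = 0b11100011011101110001111000100101 = 3816234533 (32-bit unsigned)

3816234533


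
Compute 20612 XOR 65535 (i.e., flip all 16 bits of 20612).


20612 ^ 65535 = 44923

44923


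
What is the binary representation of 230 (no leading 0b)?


230 = 11100110 in binary

11100110


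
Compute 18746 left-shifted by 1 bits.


0b100100100111010 << 1 = 0b1001001001110100 = 37492

37492


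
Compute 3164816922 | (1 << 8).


3164816922 | (1 << 8) = 3164816922 | 256 = 3164817178

3164817178


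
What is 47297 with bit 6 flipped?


47297 ^ (1 << 6) = 47297 ^ 64 = 47233

47233


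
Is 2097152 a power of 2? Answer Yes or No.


0b1000000000000000000000. Only one bit set => Yes

Yes


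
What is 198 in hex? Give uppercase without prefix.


198 = C6 hex

C6


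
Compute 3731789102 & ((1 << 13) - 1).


3731789102 & 8191 = 5422

5422


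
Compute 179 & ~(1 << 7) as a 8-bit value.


179 & ~(1 << 7) = 51

51


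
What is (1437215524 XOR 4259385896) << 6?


Step 1: 1437215524 ^ 4259385896 = 2823502092
Step 2: 2823502092 << 6 = 180704133888

180704133888


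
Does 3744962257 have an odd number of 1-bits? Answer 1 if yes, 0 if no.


0b11011111001101111001011011010001 has 20 ones => parity 0

0


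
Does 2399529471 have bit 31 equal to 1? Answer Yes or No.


0b10001111000001011110100111111111, bit 31 = 1. Yes

Yes


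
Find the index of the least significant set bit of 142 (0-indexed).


0b10001110. Lowest set bit at position 1

1


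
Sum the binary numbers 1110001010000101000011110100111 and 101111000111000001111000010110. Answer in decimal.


1110001010000101000011110100111 + 101111000111000001111000010110 = 10100000010111101010010110111101 = 2690557373

2690557373


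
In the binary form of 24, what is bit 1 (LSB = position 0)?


0b11000, position 1 = 0

0


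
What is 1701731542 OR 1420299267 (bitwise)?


0b1100101011011100101110011010110 | 0b1010100101010000000110000000011 = 0b1110101111011100101110011010111 = 1978555607

1978555607


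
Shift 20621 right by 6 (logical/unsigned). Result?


0b101000010001101 >> 6 = 0b101000010 = 322

322


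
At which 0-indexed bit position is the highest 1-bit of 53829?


0b1101001001000101. Highest set bit at position 15

15


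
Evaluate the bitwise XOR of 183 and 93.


0b10110111 ^ 0b1011101 = 0b11101010 = 234

234


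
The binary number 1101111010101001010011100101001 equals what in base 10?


1101111010101001010011100101001 in decimal = 1867818793

1867818793


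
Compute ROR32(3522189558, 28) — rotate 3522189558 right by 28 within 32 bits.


Rotate 0b11010001111100000101100011110110 right by 28 (32-bit) = 0b11111000001011000111101101101 = 520458093

520458093


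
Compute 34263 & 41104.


0b1000010111010111 & 0b1010000010010000 = 0b1000000010010000 = 32912

32912


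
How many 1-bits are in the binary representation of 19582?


0b100110001111110 has 9 set bits

9


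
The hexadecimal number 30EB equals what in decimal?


30EB hex = 12523 decimal

12523


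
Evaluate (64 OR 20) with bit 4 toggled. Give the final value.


Step 1: 64 | 20 = 84
Step 2: 84 ^ (1 << 4) = 84 ^ 16 = 68

68


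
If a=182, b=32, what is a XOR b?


182 ^ 32 = 150

150


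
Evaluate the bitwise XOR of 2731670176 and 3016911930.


0b10100010110100011111101010100000 ^ 0b10110011110100100110110000111010 = 0b10001000000111001011010011010 = 285447834

285447834


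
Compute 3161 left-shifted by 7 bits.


0b110001011001 << 7 = 0b1100010110010000000 = 404608

404608


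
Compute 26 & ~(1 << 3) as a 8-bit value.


26 & ~(1 << 3) = 18

18


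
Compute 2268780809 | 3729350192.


0b10000111001110101101100100001001 | 0b11011110010010010101111000110000 = 0b11011111011110111101111100111001 = 3749437241

3749437241


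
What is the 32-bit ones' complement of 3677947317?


3677947317 ^ 4294967295 = 617019978

617019978


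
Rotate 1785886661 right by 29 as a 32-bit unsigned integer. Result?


Rotate 0b1101010011100100111011111000101 right by 29 (32-bit) = 0b1010011100100111011111000101011 = 1402191403

1402191403


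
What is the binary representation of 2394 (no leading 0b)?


2394 = 100101011010 in binary

100101011010


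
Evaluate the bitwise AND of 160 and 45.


0b10100000 & 0b101101 = 0b100000 = 32

32


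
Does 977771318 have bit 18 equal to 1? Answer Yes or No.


0b111010010001111001101100110110, bit 18 = 1. Yes

Yes


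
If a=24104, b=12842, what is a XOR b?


24104 ^ 12842 = 27650

27650


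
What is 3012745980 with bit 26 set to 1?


3012745980 | (1 << 26) = 3012745980 | 67108864 = 3079854844

3079854844


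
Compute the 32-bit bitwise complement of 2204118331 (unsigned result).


~0b10000011011000000010110100111011 = 0b1111100100111111101001011000100 = 2090848964 (32-bit unsigned)

2090848964


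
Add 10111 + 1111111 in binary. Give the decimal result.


10111 + 1111111 = 10010110 = 150

150


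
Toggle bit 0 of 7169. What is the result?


7169 ^ (1 << 0) = 7169 ^ 1 = 7168

7168


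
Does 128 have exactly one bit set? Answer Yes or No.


0b10000000. Only one bit set => Yes

Yes


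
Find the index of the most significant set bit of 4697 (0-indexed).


0b1001001011001. Highest set bit at position 12

12


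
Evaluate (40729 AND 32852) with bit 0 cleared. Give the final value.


Step 1: 40729 & 32852 = 32784
Step 2: 32784 & ~(1 << 0) = 32784

32784


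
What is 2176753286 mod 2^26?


2176753286 & 67108863 = 29269638

29269638


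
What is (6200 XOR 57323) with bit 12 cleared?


Step 1: 6200 ^ 57323 = 51155
Step 2: 51155 & ~(1 << 12) = 51155

51155


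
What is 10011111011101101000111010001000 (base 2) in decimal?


10011111011101101000111010001000 in decimal = 2675347080

2675347080


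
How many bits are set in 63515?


0b1111100000011011 has 9 set bits

9


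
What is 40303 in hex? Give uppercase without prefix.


40303 = 9D6F hex

9D6F


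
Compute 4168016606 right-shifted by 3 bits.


0b11111000011011101110001011011110 >> 3 = 0b11111000011011101110001011011 = 521002075

521002075


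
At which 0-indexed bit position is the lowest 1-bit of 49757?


0b1100001001011101. Lowest set bit at position 0

0


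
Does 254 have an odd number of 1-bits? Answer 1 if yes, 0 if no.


0b11111110 has 7 ones => parity 1

1


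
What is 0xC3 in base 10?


C3 hex = 195 decimal

195


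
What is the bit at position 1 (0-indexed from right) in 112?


0b1110000, position 1 = 0

0


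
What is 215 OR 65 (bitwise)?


0b11010111 | 0b1000001 = 0b11010111 = 215

215


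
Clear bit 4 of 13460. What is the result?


13460 & ~(1 << 4) = 13444

13444


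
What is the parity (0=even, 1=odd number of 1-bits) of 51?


0b110011 has 4 ones => parity 0

0


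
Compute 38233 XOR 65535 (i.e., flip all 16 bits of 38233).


38233 ^ 65535 = 27302

27302


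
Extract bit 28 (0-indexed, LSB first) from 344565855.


0b10100100010011010100001011111, position 28 = 1

1


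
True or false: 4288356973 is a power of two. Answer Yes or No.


0b11111111100110110010001001101101. Multiple bits set => No

No


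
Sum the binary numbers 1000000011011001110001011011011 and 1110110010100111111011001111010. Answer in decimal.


1000000011011001110001011011011 + 1110110010100111111011001111010 = 10110110110000001101100101010101 = 3066091861

3066091861


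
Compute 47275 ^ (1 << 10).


47275 ^ (1 << 10) = 47275 ^ 1024 = 48299

48299


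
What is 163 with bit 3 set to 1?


163 | (1 << 3) = 163 | 8 = 171

171


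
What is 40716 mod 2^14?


40716 & 16383 = 7948

7948


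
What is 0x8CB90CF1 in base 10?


8CB90CF1 hex = 2360937713 decimal

2360937713


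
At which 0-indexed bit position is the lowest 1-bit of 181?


0b10110101. Lowest set bit at position 0

0


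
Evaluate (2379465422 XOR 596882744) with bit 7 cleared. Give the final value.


Step 1: 2379465422 ^ 596882744 = 2923460598
Step 2: 2923460598 & ~(1 << 7) = 2923460470

2923460470


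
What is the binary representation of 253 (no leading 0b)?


253 = 11111101 in binary

11111101


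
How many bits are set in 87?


0b1010111 has 5 set bits

5


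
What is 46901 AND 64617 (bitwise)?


0b1011011100110101 & 0b1111110001101001 = 0b1011010000100001 = 46113

46113


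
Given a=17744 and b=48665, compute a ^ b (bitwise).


17744 ^ 48665 = 64329

64329


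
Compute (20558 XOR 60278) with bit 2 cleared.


Step 1: 20558 ^ 60278 = 47928
Step 2: 47928 & ~(1 << 2) = 47928

47928


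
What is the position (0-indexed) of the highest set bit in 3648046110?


0b11011001011100001100010000011110. Highest set bit at position 31

31


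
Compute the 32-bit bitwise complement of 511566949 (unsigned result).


~0b11110011111011110010001100101 = 0b11100001100000100001101110011010 = 3783400346 (32-bit unsigned)

3783400346


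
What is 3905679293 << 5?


0b11101000110010111110111110111101 << 5 = 0b1110100011001011111011111011110100000 = 124981737376

124981737376


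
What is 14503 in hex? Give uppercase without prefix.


14503 = 38A7 hex

38A7


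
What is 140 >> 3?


0b10001100 >> 3 = 0b10001 = 17

17


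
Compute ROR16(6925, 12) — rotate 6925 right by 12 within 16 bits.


Rotate 0b1101100001101 right by 12 (16-bit) = 0b1011000011010001 = 45265

45265


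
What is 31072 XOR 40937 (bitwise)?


0b111100101100000 ^ 0b1001111111101001 = 0b1110011010001001 = 59017

59017


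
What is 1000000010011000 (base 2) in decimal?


1000000010011000 in decimal = 32920

32920


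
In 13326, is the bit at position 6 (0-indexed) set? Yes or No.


0b11010000001110, bit 6 = 0. No

No


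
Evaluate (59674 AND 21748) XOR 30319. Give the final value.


Step 1: 59674 & 21748 = 16400
Step 2: 16400 ^ 30319 = 13951

13951


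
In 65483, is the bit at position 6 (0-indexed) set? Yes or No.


0b1111111111001011, bit 6 = 1. Yes

Yes


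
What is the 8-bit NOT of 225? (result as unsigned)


~0b11100001 = 0b11110 = 30 (8-bit unsigned)

30


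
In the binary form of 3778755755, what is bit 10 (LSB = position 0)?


0b11100001001110110011110010101011, position 10 = 1

1


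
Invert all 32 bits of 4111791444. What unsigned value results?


4111791444 ^ 4294967295 = 183175851

183175851


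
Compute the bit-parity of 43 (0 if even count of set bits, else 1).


0b101011 has 4 ones => parity 0

0


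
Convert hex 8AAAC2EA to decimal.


8AAAC2EA hex = 2326446826 decimal

2326446826


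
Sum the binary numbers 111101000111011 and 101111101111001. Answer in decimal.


111101000111011 + 101111101111001 = 1101100110110100 = 55732

55732


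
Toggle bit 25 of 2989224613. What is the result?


2989224613 ^ (1 << 25) = 2989224613 ^ 33554432 = 2955670181

2955670181


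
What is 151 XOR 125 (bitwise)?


0b10010111 ^ 0b1111101 = 0b11101010 = 234

234


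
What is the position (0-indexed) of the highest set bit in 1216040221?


0b1001000011110110100110100011101. Highest set bit at position 30

30


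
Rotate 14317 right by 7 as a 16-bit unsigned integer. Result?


Rotate 0b11011111101101 right by 7 (16-bit) = 0b1101101001101111 = 55919

55919


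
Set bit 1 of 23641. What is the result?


23641 | (1 << 1) = 23641 | 2 = 23643

23643


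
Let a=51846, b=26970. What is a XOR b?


51846 ^ 26970 = 41948

41948


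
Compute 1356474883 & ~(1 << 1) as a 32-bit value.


1356474883 & ~(1 << 1) = 1356474881

1356474881


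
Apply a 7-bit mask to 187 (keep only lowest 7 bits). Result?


187 & 127 = 59

59


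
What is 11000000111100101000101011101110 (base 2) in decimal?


11000000111100101000101011101110 in decimal = 3237120750

3237120750


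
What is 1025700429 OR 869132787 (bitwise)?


0b111101001000101111001001001101 | 0b110011110011011110100111110011 = 0b111111111011111111101111111111 = 1072692223

1072692223


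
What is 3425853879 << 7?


0b11001100001100100110000110110111 << 7 = 0b110011000011001001100001101101110000000 = 438509296512

438509296512


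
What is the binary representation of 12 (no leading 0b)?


12 = 1100 in binary

1100


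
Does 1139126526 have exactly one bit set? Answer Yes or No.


0b1000011111001011011000011111110. Multiple bits set => No

No


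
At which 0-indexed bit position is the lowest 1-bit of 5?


0b101. Lowest set bit at position 0

0


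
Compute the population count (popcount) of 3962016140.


0b11101100001001111001000110001100 has 15 set bits

15


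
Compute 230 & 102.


0b11100110 & 0b1100110 = 0b1100110 = 102

102


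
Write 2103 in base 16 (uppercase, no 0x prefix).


2103 = 837 hex

837


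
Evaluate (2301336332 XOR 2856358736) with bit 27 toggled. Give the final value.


Step 1: 2301336332 ^ 2856358736 = 594217052
Step 2: 594217052 ^ (1 << 27) = 594217052 ^ 134217728 = 728434780

728434780


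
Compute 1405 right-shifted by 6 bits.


0b10101111101 >> 6 = 0b10101 = 21

21


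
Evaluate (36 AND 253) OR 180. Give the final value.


Step 1: 36 & 253 = 36
Step 2: 36 | 180 = 180

180


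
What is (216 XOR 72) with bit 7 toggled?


Step 1: 216 ^ 72 = 144
Step 2: 144 ^ (1 << 7) = 144 ^ 128 = 16

16


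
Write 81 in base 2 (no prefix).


81 = 1010001 in binary

1010001


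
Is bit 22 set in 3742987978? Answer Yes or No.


0b11011111000110010111011011001010, bit 22 = 0. No

No


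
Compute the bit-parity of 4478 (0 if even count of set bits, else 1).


0b1000101111110 has 8 ones => parity 0

0


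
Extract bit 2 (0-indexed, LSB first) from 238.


0b11101110, position 2 = 1

1


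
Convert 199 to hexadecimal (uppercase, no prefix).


199 = C7 hex

C7


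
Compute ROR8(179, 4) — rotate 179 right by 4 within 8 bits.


Rotate 0b10110011 right by 4 (8-bit) = 0b111011 = 59

59


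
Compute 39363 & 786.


0b1001100111000011 & 0b1100010010 = 0b100000010 = 258

258


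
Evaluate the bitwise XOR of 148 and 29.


0b10010100 ^ 0b11101 = 0b10001001 = 137

137


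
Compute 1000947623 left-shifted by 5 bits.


0b111011101010010011111110100111 << 5 = 0b11101110101001001111111010011100000 = 32030323936

32030323936


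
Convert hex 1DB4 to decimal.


1DB4 hex = 7604 decimal

7604


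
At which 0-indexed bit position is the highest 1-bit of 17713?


0b100010100110001. Highest set bit at position 14

14


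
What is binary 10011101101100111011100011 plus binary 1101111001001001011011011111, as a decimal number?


10011101101100111011100011 + 1101111001001001011011011111 = 10000010110110110010111000010 = 274425282

274425282


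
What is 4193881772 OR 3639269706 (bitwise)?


0b11111001111110011000111010101100 | 0b11011000111010101101100101001010 = 0b11111001111110111101111111101110 = 4194033646

4194033646


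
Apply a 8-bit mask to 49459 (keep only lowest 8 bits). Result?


49459 & 255 = 51

51


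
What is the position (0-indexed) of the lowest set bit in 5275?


0b1010010011011. Lowest set bit at position 0

0


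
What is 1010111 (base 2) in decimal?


1010111 in decimal = 87

87


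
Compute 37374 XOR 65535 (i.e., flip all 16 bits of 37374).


37374 ^ 65535 = 28161

28161


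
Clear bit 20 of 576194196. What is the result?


576194196 & ~(1 << 20) = 575145620

575145620


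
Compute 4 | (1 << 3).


4 | (1 << 3) = 4 | 8 = 12

12


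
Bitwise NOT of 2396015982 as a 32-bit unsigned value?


~0b10001110110100000100110101101110 = 0b1110001001011111011001010010001 = 1898951313 (32-bit unsigned)

1898951313


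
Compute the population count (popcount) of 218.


0b11011010 has 5 set bits

5


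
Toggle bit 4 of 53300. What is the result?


53300 ^ (1 << 4) = 53300 ^ 16 = 53284

53284


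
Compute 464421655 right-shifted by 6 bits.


0b11011101011101000001100010111 >> 6 = 0b11011101011101000001100 = 7256588

7256588


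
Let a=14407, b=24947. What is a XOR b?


14407 ^ 24947 = 22836

22836


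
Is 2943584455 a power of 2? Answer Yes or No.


0b10101111011100111000100011000111. Multiple bits set => No

No


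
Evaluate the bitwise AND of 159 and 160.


0b10011111 & 0b10100000 = 0b10000000 = 128

128


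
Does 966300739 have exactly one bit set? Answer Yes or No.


0b111001100110001001010001000011. Multiple bits set => No

No


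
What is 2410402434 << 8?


0b10001111101010111101001010000010 << 8 = 0b1000111110101011110100101000001000000000 = 617063023104

617063023104


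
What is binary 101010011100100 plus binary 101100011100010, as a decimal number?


101010011100100 + 101100011100010 = 1010110111000110 = 44486

44486


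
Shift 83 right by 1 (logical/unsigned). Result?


0b1010011 >> 1 = 0b101001 = 41

41


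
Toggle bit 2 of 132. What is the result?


132 ^ (1 << 2) = 132 ^ 4 = 128

128


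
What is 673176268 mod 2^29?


673176268 & 536870911 = 136305356

136305356


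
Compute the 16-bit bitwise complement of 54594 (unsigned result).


~0b1101010101000010 = 0b10101010111101 = 10941 (16-bit unsigned)

10941


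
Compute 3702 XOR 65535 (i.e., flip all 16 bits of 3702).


3702 ^ 65535 = 61833

61833


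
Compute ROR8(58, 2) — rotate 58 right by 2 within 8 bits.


Rotate 0b111010 right by 2 (8-bit) = 0b10001110 = 142

142


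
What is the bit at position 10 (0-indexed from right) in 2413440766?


0b10001111110110100010111011111110, position 10 = 1

1


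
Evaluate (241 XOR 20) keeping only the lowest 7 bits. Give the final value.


Step 1: 241 ^ 20 = 229
Step 2: 229 & 127 = 101

101


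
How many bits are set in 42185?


0b1010010011001001 has 7 set bits

7


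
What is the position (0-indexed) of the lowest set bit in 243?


0b11110011. Lowest set bit at position 0

0


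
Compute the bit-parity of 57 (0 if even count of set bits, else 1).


0b111001 has 4 ones => parity 0

0


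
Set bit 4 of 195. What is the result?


195 | (1 << 4) = 195 | 16 = 211

211


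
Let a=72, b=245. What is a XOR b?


72 ^ 245 = 189

189


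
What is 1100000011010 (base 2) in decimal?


1100000011010 in decimal = 6170

6170


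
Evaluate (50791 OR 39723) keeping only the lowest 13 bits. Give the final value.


Step 1: 50791 | 39723 = 57199
Step 2: 57199 & 8191 = 8047

8047


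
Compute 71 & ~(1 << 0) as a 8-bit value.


71 & ~(1 << 0) = 70

70


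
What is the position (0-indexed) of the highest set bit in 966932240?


0b111001101000100011011100010000. Highest set bit at position 29

29


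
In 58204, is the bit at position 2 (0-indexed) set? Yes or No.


0b1110001101011100, bit 2 = 1. Yes

Yes


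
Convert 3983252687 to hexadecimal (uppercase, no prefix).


3983252687 = ED6B9CCF hex

ED6B9CCF


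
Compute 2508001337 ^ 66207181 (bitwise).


0b10010101011111010001000000111001 ^ 0b11111100100011110111001101 = 0b10010110100011110010110111110100 = 2525965812

2525965812


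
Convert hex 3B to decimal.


3B hex = 59 decimal

59


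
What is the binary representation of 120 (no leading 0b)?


120 = 1111000 in binary

1111000


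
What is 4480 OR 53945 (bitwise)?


0b1000110000000 | 0b1101001010111001 = 0b1101001110111001 = 54201

54201


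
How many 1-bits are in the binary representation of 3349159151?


0b11000111101000000001110011101111 has 17 set bits

17


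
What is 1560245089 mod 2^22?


1560245089 & 4194303 = 4158305

4158305


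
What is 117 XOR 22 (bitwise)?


0b1110101 ^ 0b10110 = 0b1100011 = 99

99


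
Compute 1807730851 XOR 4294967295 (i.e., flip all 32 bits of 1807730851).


1807730851 ^ 4294967295 = 2487236444

2487236444


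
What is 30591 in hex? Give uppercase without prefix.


30591 = 777F hex

777F


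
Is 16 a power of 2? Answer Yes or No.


0b10000. Only one bit set => Yes

Yes


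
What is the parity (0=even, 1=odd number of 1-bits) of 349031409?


0b10100110011011100101111110001 has 17 ones => parity 1

1


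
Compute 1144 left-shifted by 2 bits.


0b10001111000 << 2 = 0b1000111100000 = 4576

4576


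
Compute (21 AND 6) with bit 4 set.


Step 1: 21 & 6 = 4
Step 2: 4 | (1 << 4) = 4 | 16 = 20

20


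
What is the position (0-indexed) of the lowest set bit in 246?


0b11110110. Lowest set bit at position 1

1


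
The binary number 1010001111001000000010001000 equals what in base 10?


1010001111001000000010001000 in decimal = 171737224

171737224


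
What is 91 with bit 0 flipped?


91 ^ (1 << 0) = 91 ^ 1 = 90

90


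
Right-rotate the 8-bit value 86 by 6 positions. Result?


Rotate 0b1010110 right by 6 (8-bit) = 0b1011001 = 89

89


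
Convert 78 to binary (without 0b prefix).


78 = 1001110 in binary

1001110


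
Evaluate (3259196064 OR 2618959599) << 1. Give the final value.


Step 1: 3259196064 | 2618959599 = 3730532079
Step 2: 3730532079 << 1 = 7461064158

7461064158


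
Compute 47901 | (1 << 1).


47901 | (1 << 1) = 47901 | 2 = 47903

47903


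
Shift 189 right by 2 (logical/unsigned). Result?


0b10111101 >> 2 = 0b101111 = 47

47


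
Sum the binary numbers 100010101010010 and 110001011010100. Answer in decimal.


100010101010010 + 110001011010100 = 1010100000100110 = 43046

43046


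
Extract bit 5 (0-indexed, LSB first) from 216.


0b11011000, position 5 = 0

0


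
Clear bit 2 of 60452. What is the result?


60452 & ~(1 << 2) = 60448

60448


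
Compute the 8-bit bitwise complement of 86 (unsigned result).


~0b1010110 = 0b10101001 = 169 (8-bit unsigned)

169


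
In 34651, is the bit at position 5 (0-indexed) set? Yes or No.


0b1000011101011011, bit 5 = 0. No

No


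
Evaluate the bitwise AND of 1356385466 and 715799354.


0b1010000110110001100110010111010 & 0b101010101010100011101100111010 = 0b100010000000100000111010 = 8915002

8915002


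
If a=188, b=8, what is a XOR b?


188 ^ 8 = 180

180


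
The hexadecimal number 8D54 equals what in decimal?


8D54 hex = 36180 decimal

36180


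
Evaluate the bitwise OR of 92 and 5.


0b1011100 | 0b101 = 0b1011101 = 93

93


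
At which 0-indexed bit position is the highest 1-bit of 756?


0b1011110100. Highest set bit at position 9

9


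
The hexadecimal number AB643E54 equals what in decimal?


AB643E54 hex = 2875473492 decimal

2875473492


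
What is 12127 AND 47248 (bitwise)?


0b10111101011111 & 0b1011100010010000 = 0b10100000010000 = 10256

10256


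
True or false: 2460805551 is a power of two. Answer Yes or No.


0b10010010101011001110100110101111. Multiple bits set => No

No


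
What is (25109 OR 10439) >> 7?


Step 1: 25109 | 10439 = 27351
Step 2: 27351 >> 7 = 213

213


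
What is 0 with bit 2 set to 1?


0 | (1 << 2) = 0 | 4 = 4

4


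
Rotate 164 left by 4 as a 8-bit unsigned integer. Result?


Rotate 0b10100100 left by 4 (8-bit) = 0b1001010 = 74

74


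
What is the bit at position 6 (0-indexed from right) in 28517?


0b110111101100101, position 6 = 1

1


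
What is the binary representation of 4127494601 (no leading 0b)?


4127494601 = 11110110000001001001000111001001 in binary

11110110000001001001000111001001


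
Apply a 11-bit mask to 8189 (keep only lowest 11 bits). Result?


8189 & 2047 = 2045

2045


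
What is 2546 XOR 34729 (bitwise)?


0b100111110010 ^ 0b1000011110101001 = 0b1000111001011011 = 36443

36443


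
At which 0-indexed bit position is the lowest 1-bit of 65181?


0b1111111010011101. Lowest set bit at position 0

0


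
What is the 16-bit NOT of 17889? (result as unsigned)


~0b100010111100001 = 0b1011101000011110 = 47646 (16-bit unsigned)

47646


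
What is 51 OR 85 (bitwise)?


0b110011 | 0b1010101 = 0b1110111 = 119

119


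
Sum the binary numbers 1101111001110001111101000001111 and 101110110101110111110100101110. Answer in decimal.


1101111001110001111101000001111 + 101110110101110111110100101110 = 10011110000100000111011100111101 = 2651879229

2651879229


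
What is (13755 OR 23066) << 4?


Step 1: 13755 | 23066 = 32699
Step 2: 32699 << 4 = 523184

523184


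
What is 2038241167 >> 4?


0b1111001011111010001011110001111 >> 4 = 0b111100101111101000101111000 = 127390072

127390072


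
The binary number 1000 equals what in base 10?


1000 in decimal = 8

8


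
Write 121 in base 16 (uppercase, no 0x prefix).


121 = 79 hex

79


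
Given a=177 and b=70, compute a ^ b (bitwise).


177 ^ 70 = 247

247


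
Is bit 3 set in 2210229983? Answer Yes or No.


0b10000011101111010110111011011111, bit 3 = 1. Yes

Yes


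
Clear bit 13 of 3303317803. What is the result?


3303317803 & ~(1 << 13) = 3303309611

3303309611


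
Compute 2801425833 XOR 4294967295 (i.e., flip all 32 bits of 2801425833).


2801425833 ^ 4294967295 = 1493541462

1493541462


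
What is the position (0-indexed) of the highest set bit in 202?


0b11001010. Highest set bit at position 7

7


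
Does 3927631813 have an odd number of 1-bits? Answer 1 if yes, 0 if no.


0b11101010000110101110011111000101 has 18 ones => parity 0

0


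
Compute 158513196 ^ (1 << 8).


158513196 ^ (1 << 8) = 158513196 ^ 256 = 158513452

158513452


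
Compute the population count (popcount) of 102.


0b1100110 has 4 set bits

4


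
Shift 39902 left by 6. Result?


0b1001101111011110 << 6 = 0b1001101111011110000000 = 2553728

2553728


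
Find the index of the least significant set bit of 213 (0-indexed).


0b11010101. Lowest set bit at position 0

0


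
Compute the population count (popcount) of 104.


0b1101000 has 3 set bits

3


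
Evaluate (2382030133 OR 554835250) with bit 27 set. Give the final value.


Step 1: 2382030133 | 554835250 = 2918907191
Step 2: 2918907191 | (1 << 27) = 2918907191 | 134217728 = 2918907191

2918907191


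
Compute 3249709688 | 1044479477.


0b11000001101100101010001001111000 | 0b111110010000010111110111110101 = 0b11111111111100111111111111111101 = 4294180861

4294180861


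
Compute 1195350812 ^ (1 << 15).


1195350812 ^ (1 << 15) = 1195350812 ^ 32768 = 1195318044

1195318044


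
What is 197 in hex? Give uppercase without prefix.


197 = C5 hex

C5


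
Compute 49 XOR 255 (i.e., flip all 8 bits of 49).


49 ^ 255 = 206

206


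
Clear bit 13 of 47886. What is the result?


47886 & ~(1 << 13) = 39694

39694


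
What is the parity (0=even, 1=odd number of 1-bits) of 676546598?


0b101000010100110100100000100110 has 11 ones => parity 1

1


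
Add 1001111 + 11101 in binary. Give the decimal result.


1001111 + 11101 = 1101100 = 108

108


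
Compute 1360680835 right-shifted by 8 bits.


0b1010001000110100101011110000011 >> 8 = 0b10100010001101001010111 = 5315159

5315159


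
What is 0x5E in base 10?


5E hex = 94 decimal

94


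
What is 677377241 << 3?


0b101000010111111111010011011001 << 3 = 0b101000010111111111010011011001000 = 5419017928

5419017928


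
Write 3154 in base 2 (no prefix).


3154 = 110001010010 in binary

110001010010


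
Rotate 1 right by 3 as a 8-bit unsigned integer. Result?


Rotate 0b1 right by 3 (8-bit) = 0b100000 = 32

32


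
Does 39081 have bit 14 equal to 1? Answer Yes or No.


0b1001100010101001, bit 14 = 0. No

No


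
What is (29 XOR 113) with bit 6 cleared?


Step 1: 29 ^ 113 = 108
Step 2: 108 & ~(1 << 6) = 44

44


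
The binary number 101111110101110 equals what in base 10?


101111110101110 in decimal = 24494

24494


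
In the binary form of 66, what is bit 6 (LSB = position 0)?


0b1000010, position 6 = 1

1


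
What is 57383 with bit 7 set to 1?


57383 | (1 << 7) = 57383 | 128 = 57511

57511


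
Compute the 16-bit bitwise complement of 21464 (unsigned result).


~0b101001111011000 = 0b1010110000100111 = 44071 (16-bit unsigned)

44071


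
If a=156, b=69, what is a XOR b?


156 ^ 69 = 217

217


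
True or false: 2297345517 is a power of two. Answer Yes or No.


0b10001000111011101011010111101101. Multiple bits set => No

No


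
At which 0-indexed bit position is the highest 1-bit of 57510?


0b1110000010100110. Highest set bit at position 15

15


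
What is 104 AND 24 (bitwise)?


0b1101000 & 0b11000 = 0b1000 = 8

8


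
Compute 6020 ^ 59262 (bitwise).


0b1011110000100 ^ 0b1110011101111110 = 0b1111000011111010 = 61690

61690


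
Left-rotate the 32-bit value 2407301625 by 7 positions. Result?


Rotate 0b10001111011111001000000111111001 left by 7 (32-bit) = 0b10111110010000001111110011000111 = 3191930055

3191930055


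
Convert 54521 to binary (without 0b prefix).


54521 = 1101010011111001 in binary

1101010011111001


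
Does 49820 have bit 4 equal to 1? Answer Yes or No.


0b1100001010011100, bit 4 = 1. Yes

Yes


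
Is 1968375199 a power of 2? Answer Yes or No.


0b1110101010100110000010110011111. Multiple bits set => No

No


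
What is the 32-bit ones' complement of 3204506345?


3204506345 ^ 4294967295 = 1090460950

1090460950


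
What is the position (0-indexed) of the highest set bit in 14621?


0b11100100011101. Highest set bit at position 13

13


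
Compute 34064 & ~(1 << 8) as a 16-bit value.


34064 & ~(1 << 8) = 33808

33808


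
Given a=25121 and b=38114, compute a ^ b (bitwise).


25121 ^ 38114 = 63171

63171


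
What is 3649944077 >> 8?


0b11011001100011011011101000001101 >> 8 = 0b110110011000110110111010 = 14257594

14257594


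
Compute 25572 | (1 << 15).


25572 | (1 << 15) = 25572 | 32768 = 58340

58340


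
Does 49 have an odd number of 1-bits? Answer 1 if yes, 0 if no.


0b110001 has 3 ones => parity 1

1


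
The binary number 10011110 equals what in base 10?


10011110 in decimal = 158

158


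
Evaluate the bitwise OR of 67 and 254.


0b1000011 | 0b11111110 = 0b11111111 = 255

255


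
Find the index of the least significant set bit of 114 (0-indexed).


0b1110010. Lowest set bit at position 1

1
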